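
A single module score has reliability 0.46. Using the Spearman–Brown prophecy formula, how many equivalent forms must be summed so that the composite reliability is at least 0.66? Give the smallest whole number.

k ≥ ρ*(1−ρ₁)/(ρ₁(1−ρ*)) = 0.66·0.54 / (0.46·0.34) = 2.279.
Smallest integer k = 3.

3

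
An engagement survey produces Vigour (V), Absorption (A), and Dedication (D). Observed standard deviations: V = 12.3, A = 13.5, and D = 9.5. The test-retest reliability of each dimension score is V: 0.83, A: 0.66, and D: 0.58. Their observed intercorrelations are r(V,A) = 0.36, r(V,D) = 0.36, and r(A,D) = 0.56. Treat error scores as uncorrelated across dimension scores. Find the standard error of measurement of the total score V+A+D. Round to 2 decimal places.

11.21

Var(total) = 423.79 + 347.328 = 771.118.
True-score variance = 298.201 + 347.328 = 645.529, so reliability = 0.8371.
Error variance = 771.118 − 645.529 = 125.589; SEM = √125.589 = 11.21.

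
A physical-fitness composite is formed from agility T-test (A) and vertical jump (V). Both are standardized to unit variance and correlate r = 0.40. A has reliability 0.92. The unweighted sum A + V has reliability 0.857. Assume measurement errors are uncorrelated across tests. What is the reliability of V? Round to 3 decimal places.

0.680

Var(A+V) = 2 + 2·0.40 = 2.800.
True-score variance = ρ_A + ρ_V + 2·0.40, so 0.857 = (0.92 + ρ_V + 0.80) / 2.800.
ρ_V = 0.857·2.800 − 0.92 − 0.80 = 0.680.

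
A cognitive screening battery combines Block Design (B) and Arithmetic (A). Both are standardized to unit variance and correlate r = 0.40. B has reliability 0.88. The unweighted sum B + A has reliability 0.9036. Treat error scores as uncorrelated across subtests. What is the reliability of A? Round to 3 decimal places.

0.850

Var(B+A) = 2 + 2·0.40 = 2.800.
True-score variance = ρ_B + ρ_A + 2·0.40, so 0.9036 = (0.88 + ρ_A + 0.80) / 2.800.
ρ_A = 0.9036·2.800 − 0.88 − 0.80 = 0.850.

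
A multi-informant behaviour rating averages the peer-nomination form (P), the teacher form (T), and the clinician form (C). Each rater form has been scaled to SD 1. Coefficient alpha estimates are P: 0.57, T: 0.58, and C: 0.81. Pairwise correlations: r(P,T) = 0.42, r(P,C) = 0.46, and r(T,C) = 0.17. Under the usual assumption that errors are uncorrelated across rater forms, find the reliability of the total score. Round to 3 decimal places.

Var(P+T+C) = 3 + 2·[0.42 + 0.46 + 0.17] = 3 + 2.1 = 5.1.
Because errors are independent across components, Cov(Tᵢ,Tⱼ) = Cov(Xᵢ,Xⱼ); the off-diagonal part of the true-score variance is the same as above.
True-score variance = [0.57 + 0.58 + 0.81] + 2.1 = 1.96 + 2.1 = 4.06.
Reliability = 4.06 / 5.1 = 0.796.

0.796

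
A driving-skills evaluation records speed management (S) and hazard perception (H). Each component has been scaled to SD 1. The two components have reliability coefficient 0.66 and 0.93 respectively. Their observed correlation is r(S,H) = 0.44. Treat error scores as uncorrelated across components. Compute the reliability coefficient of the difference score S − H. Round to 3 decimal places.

Var(S−H) = 1 + 1 − 2·0.44 = 2 − 0.88 = 1.12.
With uncorrelated errors the cross-covariances are all true-score covariance, so they carry over unchanged; only the diagonal terms shrink to ρᵢσᵢ².
True-score variance = [0.66 + 0.93] − 0.88 = 1.59 − 0.88 = 0.71.
Reliability = 0.71 / 1.12 = 0.634.

0.634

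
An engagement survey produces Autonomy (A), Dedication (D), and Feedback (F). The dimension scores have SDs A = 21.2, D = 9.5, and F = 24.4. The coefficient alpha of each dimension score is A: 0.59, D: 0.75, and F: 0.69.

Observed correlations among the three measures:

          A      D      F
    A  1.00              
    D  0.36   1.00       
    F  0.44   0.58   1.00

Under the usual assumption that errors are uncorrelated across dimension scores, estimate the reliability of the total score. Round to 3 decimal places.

Var(A+D+F) = 21.2² + 9.5² + 24.4² + 2·[21.2·9.5·0.36 + 21.2·24.4·0.44 + 9.5·24.4·0.58] = 1135.05 + 869.102 = 2004.15.
With uncorrelated errors the cross-covariances are all true-score covariance, so they carry over unchanged; only the diagonal terms shrink to ρᵢσᵢ².
True-score variance = [21.2²·0.59 + 9.5²·0.75 + 24.4²·0.69] + 869.102 = 743.655 + 869.102 = 1612.76.
Reliability = 1612.76 / 2004.15 = 0.805.

0.805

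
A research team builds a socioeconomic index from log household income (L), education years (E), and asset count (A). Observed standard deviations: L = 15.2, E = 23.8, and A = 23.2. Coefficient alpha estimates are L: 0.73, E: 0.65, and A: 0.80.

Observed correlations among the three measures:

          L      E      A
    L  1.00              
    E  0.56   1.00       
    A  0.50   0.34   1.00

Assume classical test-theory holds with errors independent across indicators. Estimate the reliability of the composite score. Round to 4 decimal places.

Var(L+E+A) = 15.2² + 23.8² + 23.2² + 2·[15.2·23.8·0.56 + 15.2·23.2·0.50 + 23.8·23.2·0.34] = 1335.72 + 1133.28 = 2469.
With uncorrelated errors the cross-covariances are all true-score covariance, so they carry over unchanged; only the diagonal terms shrink to ρᵢσᵢ².
True-score variance = [15.2²·0.73 + 23.8²·0.65 + 23.2²·0.80] + 1133.28 = 967.437 + 1133.28 = 2100.72.
Reliability = 2100.72 / 2469 = 0.8508.

0.8508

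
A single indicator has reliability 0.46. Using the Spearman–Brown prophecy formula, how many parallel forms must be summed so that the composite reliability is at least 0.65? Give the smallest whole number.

3

k ≥ ρ*(1−ρ₁)/(ρ₁(1−ρ*)) = 0.65·0.54 / (0.46·0.35) = 2.180.
Smallest integer k = 3.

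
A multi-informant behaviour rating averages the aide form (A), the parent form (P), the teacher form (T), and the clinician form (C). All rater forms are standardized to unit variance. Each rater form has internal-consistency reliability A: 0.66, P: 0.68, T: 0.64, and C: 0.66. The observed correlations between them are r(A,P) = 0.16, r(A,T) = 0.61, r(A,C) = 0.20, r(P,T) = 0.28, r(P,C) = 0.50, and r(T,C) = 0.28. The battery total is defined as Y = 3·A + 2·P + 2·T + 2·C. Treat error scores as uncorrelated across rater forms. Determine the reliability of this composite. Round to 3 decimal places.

0.826

Var(Y) = 3² + 2² + 2² + 2² + 2·[6·0.16 + 6·0.61 + 6·0.20 + 4·0.28 + 4·0.50 + 4·0.28] = 21 + 20.12 = 41.12.
With uncorrelated errors the cross-covariances are all true-score covariance, so they carry over unchanged; only the diagonal terms shrink to ρᵢσᵢ².
True-score variance = [3²·0.66 + 2²·0.68 + 2²·0.64 + 2²·0.66] + 20.12 = 13.86 + 20.12 = 33.98.
Reliability = 33.98 / 41.12 = 0.826.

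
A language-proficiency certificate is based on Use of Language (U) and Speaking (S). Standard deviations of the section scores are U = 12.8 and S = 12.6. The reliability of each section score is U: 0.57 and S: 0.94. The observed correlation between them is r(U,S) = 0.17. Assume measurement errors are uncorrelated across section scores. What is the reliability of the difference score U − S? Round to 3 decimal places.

Var(U−S) = 12.8² + 12.6² − 2·12.8·12.6·0.17 = 322.6 − 54.8352 = 267.765.
Because errors are independent across components, Cov(Tᵢ,Tⱼ) = Cov(Xᵢ,Xⱼ); the off-diagonal part of the true-score variance is the same as above.
True-score variance = [12.8²·0.57 + 12.6²·0.94] − 54.8352 = 242.623 − 54.8352 = 187.788.
Reliability = 187.788 / 267.765 = 0.701.

0.701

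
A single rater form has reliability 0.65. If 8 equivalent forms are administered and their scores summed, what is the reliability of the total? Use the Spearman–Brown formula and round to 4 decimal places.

0.9369

ρ_k = kρ / (1 + (k−1)ρ) = 8·0.65 / (1 + 7·0.65) = 5.200 / 5.550 = 0.9369.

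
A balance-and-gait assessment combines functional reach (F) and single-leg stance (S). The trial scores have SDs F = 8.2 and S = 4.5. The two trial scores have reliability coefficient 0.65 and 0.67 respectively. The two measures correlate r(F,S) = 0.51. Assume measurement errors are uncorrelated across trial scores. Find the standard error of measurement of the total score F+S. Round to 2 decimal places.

Var(total) = 87.49 + 37.638 = 125.128.
True-score variance = 57.2735 + 37.638 = 94.9115, so reliability = 0.7585.
Error variance = 125.128 − 94.9115 = 30.2165; SEM = √30.2165 = 5.50.

5.50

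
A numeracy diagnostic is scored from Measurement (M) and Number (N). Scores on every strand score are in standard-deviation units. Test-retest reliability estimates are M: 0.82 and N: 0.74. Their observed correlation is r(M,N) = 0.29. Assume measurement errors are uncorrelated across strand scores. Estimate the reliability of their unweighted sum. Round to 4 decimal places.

0.8295

Var(M+N) = 2 + 2·[0.29] = 2 + 0.58 = 2.58.
With uncorrelated errors the cross-covariances are all true-score covariance, so they carry over unchanged; only the diagonal terms shrink to ρᵢσᵢ².
True-score variance = [0.82 + 0.74] + 0.58 = 1.56 + 0.58 = 2.14.
Reliability = 2.14 / 2.58 = 0.8295.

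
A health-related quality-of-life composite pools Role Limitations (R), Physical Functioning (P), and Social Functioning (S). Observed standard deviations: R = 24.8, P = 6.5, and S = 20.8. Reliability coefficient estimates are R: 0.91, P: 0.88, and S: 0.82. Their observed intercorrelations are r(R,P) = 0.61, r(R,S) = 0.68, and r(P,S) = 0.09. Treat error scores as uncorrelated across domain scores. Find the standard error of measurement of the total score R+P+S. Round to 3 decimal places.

11.760

Var(total) = 1089.93 + 922.542 = 2012.47.
True-score variance = 951.631 + 922.542 = 1874.17, so reliability = 0.9313.
Error variance = 2012.47 − 1874.17 = 138.299; SEM = √138.299 = 11.760.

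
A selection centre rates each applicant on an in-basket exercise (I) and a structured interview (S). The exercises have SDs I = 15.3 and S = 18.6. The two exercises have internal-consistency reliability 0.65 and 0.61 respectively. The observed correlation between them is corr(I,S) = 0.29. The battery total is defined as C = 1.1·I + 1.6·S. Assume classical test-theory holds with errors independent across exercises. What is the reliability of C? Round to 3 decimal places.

Var(C) = 1.1²·15.3² + 1.6²·18.6² + 2·[1.76·15.3·18.6·0.29] = 1168.91 + 290.499 = 1459.41.
With uncorrelated errors the cross-covariances are all true-score covariance, so they carry over unchanged; only the diagonal terms shrink to ρᵢσᵢ².
True-score variance = [1.1²·15.3²·0.65 + 1.6²·18.6²·0.61] + 290.499 = 724.363 + 290.499 = 1014.86.
Reliability = 1014.86 / 1459.41 = 0.695.

0.695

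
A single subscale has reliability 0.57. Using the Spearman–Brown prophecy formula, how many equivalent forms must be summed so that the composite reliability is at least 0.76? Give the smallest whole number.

k ≥ ρ*(1−ρ₁)/(ρ₁(1−ρ*)) = 0.76·0.43 / (0.57·0.24) = 2.389.
Smallest integer k = 3.

3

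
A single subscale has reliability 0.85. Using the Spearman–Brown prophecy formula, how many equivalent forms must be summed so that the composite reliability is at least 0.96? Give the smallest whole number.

5

k ≥ ρ*(1−ρ₁)/(ρ₁(1−ρ*)) = 0.96·0.15 / (0.85·0.04) = 4.235.
Smallest integer k = 5.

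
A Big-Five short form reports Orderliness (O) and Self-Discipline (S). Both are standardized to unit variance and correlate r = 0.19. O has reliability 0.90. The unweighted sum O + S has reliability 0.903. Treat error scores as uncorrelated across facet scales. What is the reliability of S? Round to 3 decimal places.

0.869

Var(O+S) = 2 + 2·0.19 = 2.380.
True-score variance = ρ_O + ρ_S + 2·0.19, so 0.903 = (0.90 + ρ_S + 0.38) / 2.380.
ρ_S = 0.903·2.380 − 0.90 − 0.38 = 0.869.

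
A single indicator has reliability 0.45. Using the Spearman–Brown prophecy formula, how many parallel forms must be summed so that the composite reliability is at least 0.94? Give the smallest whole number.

20

k ≥ ρ*(1−ρ₁)/(ρ₁(1−ρ*)) = 0.94·0.55 / (0.45·0.06) = 19.148.
Smallest integer k = 20.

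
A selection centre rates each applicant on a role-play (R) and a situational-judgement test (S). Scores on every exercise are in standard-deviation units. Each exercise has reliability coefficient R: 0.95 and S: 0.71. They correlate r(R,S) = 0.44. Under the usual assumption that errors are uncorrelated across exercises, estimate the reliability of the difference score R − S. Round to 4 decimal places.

0.6964

Var(R−S) = 1 + 1 − 2·0.44 = 2 − 0.88 = 1.12.
With uncorrelated errors the cross-covariances are all true-score covariance, so they carry over unchanged; only the diagonal terms shrink to ρᵢσᵢ².
True-score variance = [0.95 + 0.71] − 0.88 = 1.66 − 0.88 = 0.78.
Reliability = 0.78 / 1.12 = 0.6964.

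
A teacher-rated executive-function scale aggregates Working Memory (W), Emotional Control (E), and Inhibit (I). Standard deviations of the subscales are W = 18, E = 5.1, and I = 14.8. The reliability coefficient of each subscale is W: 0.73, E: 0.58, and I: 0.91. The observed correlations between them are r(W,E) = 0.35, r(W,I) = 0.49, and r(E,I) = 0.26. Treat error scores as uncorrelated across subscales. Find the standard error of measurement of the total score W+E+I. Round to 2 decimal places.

10.87

Var(total) = 569.05 + 364.582 = 933.632.
True-score variance = 450.932 + 364.582 = 815.514, so reliability = 0.8735.
Error variance = 933.632 − 815.514 = 118.118; SEM = √118.118 = 10.87.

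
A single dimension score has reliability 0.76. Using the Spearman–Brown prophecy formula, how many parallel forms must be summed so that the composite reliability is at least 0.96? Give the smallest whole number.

k ≥ ρ*(1−ρ₁)/(ρ₁(1−ρ*)) = 0.96·0.24 / (0.76·0.04) = 7.579.
Smallest integer k = 8.

8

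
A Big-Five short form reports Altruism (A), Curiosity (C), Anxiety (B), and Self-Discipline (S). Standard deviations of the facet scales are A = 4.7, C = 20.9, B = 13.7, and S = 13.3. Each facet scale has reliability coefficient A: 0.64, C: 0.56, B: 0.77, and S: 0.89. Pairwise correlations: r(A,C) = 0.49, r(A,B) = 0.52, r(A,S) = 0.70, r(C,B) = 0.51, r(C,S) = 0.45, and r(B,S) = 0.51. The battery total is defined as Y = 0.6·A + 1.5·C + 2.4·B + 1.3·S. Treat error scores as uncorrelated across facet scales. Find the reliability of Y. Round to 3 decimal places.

0.849

Var(Y) = 0.6²·4.7² + 1.5²·20.9² + 2.4²·13.7² + 1.3²·13.3² + 2·[0.9·4.7·20.9·0.49 + 1.44·4.7·13.7·0.52 + 0.78·4.7·13.3·0.70 + 3.6·20.9·13.7·0.51 + 1.95·20.9·13.3·0.45 + 3.12·13.7·13.3·0.51] = 2370.81 + 2370.44 = 4741.25.
With uncorrelated errors the cross-covariances are all true-score covariance, so they carry over unchanged; only the diagonal terms shrink to ρᵢσᵢ².
True-score variance = [0.6²·4.7²·0.64 + 1.5²·20.9²·0.56 + 2.4²·13.7²·0.77 + 1.3²·13.3²·0.89] + 2370.44 = 1653.97 + 2370.44 = 4024.41.
Reliability = 4024.41 / 4741.25 = 0.849.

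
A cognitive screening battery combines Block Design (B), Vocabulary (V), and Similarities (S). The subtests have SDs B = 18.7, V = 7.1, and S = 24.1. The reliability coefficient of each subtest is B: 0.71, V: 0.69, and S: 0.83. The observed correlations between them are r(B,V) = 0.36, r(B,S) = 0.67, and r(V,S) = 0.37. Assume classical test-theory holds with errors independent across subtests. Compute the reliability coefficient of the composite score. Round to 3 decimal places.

Var(B+V+S) = 18.7² + 7.1² + 24.1² + 2·[18.7·7.1·0.36 + 18.7·24.1·0.67 + 7.1·24.1·0.37] = 980.91 + 826.114 = 1807.02.
Because errors are independent across components, Cov(Tᵢ,Tⱼ) = Cov(Xᵢ,Xⱼ); the off-diagonal part of the true-score variance is the same as above.
True-score variance = [18.7²·0.71 + 7.1²·0.69 + 24.1²·0.83] + 826.114 = 765.135 + 826.114 = 1591.25.
Reliability = 1591.25 / 1807.02 = 0.881.

0.881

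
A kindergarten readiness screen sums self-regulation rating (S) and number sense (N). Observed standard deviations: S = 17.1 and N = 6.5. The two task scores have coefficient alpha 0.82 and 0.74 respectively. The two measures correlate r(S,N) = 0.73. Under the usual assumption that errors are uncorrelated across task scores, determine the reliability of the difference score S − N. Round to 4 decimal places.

0.6309

Var(S−N) = 17.1² + 6.5² − 2·17.1·6.5·0.73 = 334.66 − 162.279 = 172.381.
Because errors are independent across components, Cov(Tᵢ,Tⱼ) = Cov(Xᵢ,Xⱼ); the off-diagonal part of the true-score variance is the same as above.
True-score variance = [17.1²·0.82 + 6.5²·0.74] − 162.279 = 271.041 − 162.279 = 108.762.
Reliability = 108.762 / 172.381 = 0.6309.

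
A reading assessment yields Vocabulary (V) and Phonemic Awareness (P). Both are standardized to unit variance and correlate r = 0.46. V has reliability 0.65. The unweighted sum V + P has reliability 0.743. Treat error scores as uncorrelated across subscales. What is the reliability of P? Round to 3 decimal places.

0.600

Var(V+P) = 2 + 2·0.46 = 2.920.
True-score variance = ρ_V + ρ_P + 2·0.46, so 0.743 = (0.65 + ρ_P + 0.92) / 2.920.
ρ_P = 0.743·2.920 − 0.65 − 0.92 = 0.600.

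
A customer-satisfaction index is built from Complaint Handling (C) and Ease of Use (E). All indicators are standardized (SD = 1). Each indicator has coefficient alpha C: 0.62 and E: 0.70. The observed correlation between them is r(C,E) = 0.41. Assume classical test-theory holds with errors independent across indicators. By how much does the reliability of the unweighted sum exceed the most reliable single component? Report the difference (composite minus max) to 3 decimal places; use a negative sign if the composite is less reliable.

0.059

Var(sum) = 2 + 0.82 = 2.82; true-score variance = 1.32 + 0.82 = 2.14; composite reliability = 0.7589.
Max component reliability = 0.7000.
Difference = 0.7589 − 0.7000 = 0.059.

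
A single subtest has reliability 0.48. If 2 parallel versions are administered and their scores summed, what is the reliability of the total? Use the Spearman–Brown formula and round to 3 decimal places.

ρ_k = kρ / (1 + (k−1)ρ) = 2·0.48 / (1 + 1·0.48) = 0.960 / 1.480 = 0.649.

0.649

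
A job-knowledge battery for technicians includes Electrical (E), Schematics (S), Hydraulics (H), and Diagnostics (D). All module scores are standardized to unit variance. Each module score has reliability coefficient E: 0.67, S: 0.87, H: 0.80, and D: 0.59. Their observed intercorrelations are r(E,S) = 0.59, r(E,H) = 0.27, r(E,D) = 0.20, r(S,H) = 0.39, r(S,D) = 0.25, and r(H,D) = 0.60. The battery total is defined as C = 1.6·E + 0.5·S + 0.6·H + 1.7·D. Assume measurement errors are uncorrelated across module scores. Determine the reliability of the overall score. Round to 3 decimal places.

Var(C) = 1.6² + 0.5² + 0.6² + 1.7² + 2·[0.8·0.59 + 0.96·0.27 + 2.72·0.20 + 0.3·0.39 + 0.85·0.25 + 1.02·0.60] = 6.06 + 4.4334 = 10.4934.
With uncorrelated errors the cross-covariances are all true-score covariance, so they carry over unchanged; only the diagonal terms shrink to ρᵢσᵢ².
True-score variance = [1.6²·0.67 + 0.5²·0.87 + 0.6²·0.80 + 1.7²·0.59] + 4.4334 = 3.9258 + 4.4334 = 8.3592.
Reliability = 8.3592 / 10.4934 = 0.797.

0.797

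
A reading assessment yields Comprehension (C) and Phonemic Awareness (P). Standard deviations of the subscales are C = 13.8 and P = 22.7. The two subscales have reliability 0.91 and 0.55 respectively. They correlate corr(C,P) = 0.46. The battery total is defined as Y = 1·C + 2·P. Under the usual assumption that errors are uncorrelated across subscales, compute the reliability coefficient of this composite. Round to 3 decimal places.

0.666

Var(Y) = 13.8² + 2²·22.7² + 2·[2·13.8·22.7·0.46] = 2251.6 + 576.398 = 2828.
Under uncorrelated errors the observed covariances equal the true-score covariances, so only the own-variance terms attenuate.
True-score variance = [13.8²·0.91 + 2²·22.7²·0.55] + 576.398 = 1306.94 + 576.398 = 1883.34.
Reliability = 1883.34 / 2828 = 0.666.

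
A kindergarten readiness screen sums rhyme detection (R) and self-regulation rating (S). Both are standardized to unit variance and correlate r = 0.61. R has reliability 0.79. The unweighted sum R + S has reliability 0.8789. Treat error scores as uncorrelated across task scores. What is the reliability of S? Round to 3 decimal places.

Var(R+S) = 2 + 2·0.61 = 3.220.
True-score variance = ρ_R + ρ_S + 2·0.61, so 0.8789 = (0.79 + ρ_S + 1.22) / 3.220.
ρ_S = 0.8789·3.220 − 0.79 − 1.22 = 0.820.

0.820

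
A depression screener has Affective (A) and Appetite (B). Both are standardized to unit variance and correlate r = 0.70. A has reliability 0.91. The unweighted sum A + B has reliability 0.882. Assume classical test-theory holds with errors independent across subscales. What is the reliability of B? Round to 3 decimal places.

Var(A+B) = 2 + 2·0.70 = 3.400.
True-score variance = ρ_A + ρ_B + 2·0.70, so 0.882 = (0.91 + ρ_B + 1.40) / 3.400.
ρ_B = 0.882·3.400 − 0.91 − 1.40 = 0.689.

0.689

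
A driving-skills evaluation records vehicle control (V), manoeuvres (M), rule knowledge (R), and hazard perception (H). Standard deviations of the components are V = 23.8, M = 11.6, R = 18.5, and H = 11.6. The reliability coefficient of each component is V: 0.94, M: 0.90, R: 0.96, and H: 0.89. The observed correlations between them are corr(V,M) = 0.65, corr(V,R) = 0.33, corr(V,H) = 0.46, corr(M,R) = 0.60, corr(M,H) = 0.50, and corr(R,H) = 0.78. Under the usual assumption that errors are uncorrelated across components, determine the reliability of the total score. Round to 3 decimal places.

Var(V+M+R+H) = 23.8² + 11.6² + 18.5² + 11.6² + 2·[23.8·11.6·0.65 + 23.8·18.5·0.33 + 23.8·11.6·0.46 + 11.6·18.5·0.60 + 11.6·11.6·0.50 + 18.5·11.6·0.78] = 1177.81 + 1630.35 = 2808.16.
Because errors are independent across components, Cov(Tᵢ,Tⱼ) = Cov(Xᵢ,Xⱼ); the off-diagonal part of the true-score variance is the same as above.
True-score variance = [23.8²·0.94 + 11.6²·0.90 + 18.5²·0.96 + 11.6²·0.89] + 1630.35 = 1101.88 + 1630.35 = 2732.23.
Reliability = 2732.23 / 2808.16 = 0.973.

0.973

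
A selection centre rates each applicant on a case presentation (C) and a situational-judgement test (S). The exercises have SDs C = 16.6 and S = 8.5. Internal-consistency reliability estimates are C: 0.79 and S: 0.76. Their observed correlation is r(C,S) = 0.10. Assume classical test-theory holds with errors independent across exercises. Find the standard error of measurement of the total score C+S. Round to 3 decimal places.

8.672

Var(total) = 347.81 + 28.22 = 376.03.
True-score variance = 272.602 + 28.22 = 300.822, so reliability = 0.8000.
Error variance = 376.03 − 300.822 = 75.2076; SEM = √75.2076 = 8.672.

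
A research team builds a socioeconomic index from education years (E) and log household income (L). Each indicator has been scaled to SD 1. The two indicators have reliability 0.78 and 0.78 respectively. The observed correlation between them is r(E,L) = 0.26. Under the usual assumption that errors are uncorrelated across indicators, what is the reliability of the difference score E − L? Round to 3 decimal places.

0.703

Var(E−L) = 1 + 1 − 2·0.26 = 2 − 0.52 = 1.48.
With uncorrelated errors the cross-covariances are all true-score covariance, so they carry over unchanged; only the diagonal terms shrink to ρᵢσᵢ².
True-score variance = [0.78 + 0.78] − 0.52 = 1.56 − 0.52 = 1.04.
Reliability = 1.04 / 1.48 = 0.703.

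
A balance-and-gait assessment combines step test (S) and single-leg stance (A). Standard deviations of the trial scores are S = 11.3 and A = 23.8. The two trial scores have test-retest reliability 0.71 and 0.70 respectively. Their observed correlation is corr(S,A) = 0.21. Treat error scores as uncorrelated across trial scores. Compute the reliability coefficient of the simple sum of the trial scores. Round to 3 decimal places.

Var(S+A) = 11.3² + 23.8² + 2·[11.3·23.8·0.21] = 694.13 + 112.955 = 807.085.
With uncorrelated errors the cross-covariances are all true-score covariance, so they carry over unchanged; only the diagonal terms shrink to ρᵢσᵢ².
True-score variance = [11.3²·0.71 + 23.8²·0.70] + 112.955 = 487.168 + 112.955 = 600.123.
Reliability = 600.123 / 807.085 = 0.744.

0.744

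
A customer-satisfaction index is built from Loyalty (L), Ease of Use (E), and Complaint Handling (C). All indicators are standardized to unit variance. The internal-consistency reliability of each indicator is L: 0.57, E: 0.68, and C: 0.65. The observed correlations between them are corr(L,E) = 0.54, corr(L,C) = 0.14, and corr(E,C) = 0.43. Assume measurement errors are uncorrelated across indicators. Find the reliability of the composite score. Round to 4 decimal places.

Var(L+E+C) = 3 + 2·[0.54 + 0.14 + 0.43] = 3 + 2.22 = 5.22.
With uncorrelated errors the cross-covariances are all true-score covariance, so they carry over unchanged; only the diagonal terms shrink to ρᵢσᵢ².
True-score variance = [0.57 + 0.68 + 0.65] + 2.22 = 1.9 + 2.22 = 4.12.
Reliability = 4.12 / 5.22 = 0.7893.

0.7893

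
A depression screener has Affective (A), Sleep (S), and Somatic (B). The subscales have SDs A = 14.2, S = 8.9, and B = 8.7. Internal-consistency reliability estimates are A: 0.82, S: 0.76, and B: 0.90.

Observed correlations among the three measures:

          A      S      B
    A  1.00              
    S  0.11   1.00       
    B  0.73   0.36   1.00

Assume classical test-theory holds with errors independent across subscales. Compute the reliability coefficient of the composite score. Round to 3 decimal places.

0.899

Var(A+S+B) = 14.2² + 8.9² + 8.7² + 2·[14.2·8.9·0.11 + 14.2·8.7·0.73 + 8.9·8.7·0.36] = 356.54 + 263.922 = 620.462.
With uncorrelated errors the cross-covariances are all true-score covariance, so they carry over unchanged; only the diagonal terms shrink to ρᵢσᵢ².
True-score variance = [14.2²·0.82 + 8.9²·0.76 + 8.7²·0.90] + 263.922 = 293.665 + 263.922 = 557.587.
Reliability = 557.587 / 620.462 = 0.899.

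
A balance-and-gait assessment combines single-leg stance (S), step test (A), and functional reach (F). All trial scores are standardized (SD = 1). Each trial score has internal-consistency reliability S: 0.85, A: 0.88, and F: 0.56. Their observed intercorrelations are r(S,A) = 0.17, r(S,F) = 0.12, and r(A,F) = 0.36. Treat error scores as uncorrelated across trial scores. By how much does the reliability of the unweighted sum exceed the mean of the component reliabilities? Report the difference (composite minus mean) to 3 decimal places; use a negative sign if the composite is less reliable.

0.072

Var(sum) = 3 + 1.3 = 4.3; true-score variance = 2.29 + 1.3 = 3.59; composite reliability = 0.8349.
Mean component reliability = 0.7633.
Difference = 0.8349 − 0.7633 = 0.072.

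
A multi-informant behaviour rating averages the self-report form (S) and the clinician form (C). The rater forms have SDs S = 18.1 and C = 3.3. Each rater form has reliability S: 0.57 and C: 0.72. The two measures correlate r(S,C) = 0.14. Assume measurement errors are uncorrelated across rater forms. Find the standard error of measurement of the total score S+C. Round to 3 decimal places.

Var(total) = 338.5 + 16.7244 = 355.224.
True-score variance = 194.579 + 16.7244 = 211.303, so reliability = 0.5948.
Error variance = 355.224 − 211.303 = 143.922; SEM = √143.922 = 11.997.

11.997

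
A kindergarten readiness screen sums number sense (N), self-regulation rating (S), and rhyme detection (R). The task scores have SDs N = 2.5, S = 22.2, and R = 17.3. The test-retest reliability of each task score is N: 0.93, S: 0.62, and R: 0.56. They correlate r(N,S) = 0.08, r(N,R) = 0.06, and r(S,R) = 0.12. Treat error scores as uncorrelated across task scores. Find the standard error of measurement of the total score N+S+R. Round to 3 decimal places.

Var(total) = 798.38 + 106.244 = 904.624.
True-score variance = 478.976 + 106.244 = 585.22, so reliability = 0.6469.
Error variance = 904.624 − 585.22 = 319.404; SEM = √319.404 = 17.872.

17.872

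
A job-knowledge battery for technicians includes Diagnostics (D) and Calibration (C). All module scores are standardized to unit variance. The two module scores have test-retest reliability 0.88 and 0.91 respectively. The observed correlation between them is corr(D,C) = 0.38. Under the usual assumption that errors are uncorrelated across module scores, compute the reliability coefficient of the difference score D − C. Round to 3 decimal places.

Var(D−C) = 1 + 1 − 2·0.38 = 2 − 0.76 = 1.24.
With uncorrelated errors the cross-covariances are all true-score covariance, so they carry over unchanged; only the diagonal terms shrink to ρᵢσᵢ².
True-score variance = [0.88 + 0.91] − 0.76 = 1.79 − 0.76 = 1.03.
Reliability = 1.03 / 1.24 = 0.831.

0.831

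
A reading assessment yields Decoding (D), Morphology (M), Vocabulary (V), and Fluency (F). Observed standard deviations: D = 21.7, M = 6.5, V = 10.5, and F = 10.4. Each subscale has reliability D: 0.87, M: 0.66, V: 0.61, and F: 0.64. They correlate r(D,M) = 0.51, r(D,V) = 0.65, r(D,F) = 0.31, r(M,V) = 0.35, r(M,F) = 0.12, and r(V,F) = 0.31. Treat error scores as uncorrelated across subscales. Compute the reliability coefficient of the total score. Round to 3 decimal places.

0.891

Var(D+M+V+F) = 21.7² + 6.5² + 10.5² + 10.4² + 2·[21.7·6.5·0.51 + 21.7·10.5·0.65 + 21.7·10.4·0.31 + 6.5·10.5·0.35 + 6.5·10.4·0.12 + 10.5·10.4·0.31] = 731.55 + 711.701 = 1443.25.
With uncorrelated errors the cross-covariances are all true-score covariance, so they carry over unchanged; only the diagonal terms shrink to ρᵢσᵢ².
True-score variance = [21.7²·0.87 + 6.5²·0.66 + 10.5²·0.61 + 10.4²·0.64] + 711.701 = 574.034 + 711.701 = 1285.73.
Reliability = 1285.73 / 1443.25 = 0.891.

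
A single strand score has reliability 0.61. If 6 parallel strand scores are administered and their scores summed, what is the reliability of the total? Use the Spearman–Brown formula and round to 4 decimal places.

ρ_k = kρ / (1 + (k−1)ρ) = 6·0.61 / (1 + 5·0.61) = 3.660 / 4.050 = 0.9037.

0.9037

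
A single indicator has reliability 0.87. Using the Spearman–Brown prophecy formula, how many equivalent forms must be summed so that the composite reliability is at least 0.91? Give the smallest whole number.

k ≥ ρ*(1−ρ₁)/(ρ₁(1−ρ*)) = 0.91·0.13 / (0.87·0.09) = 1.511.
Smallest integer k = 2.

2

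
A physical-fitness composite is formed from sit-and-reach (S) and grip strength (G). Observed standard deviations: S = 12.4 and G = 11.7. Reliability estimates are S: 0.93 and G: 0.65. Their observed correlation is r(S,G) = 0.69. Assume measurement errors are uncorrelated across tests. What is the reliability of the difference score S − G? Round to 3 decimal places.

Var(S−G) = 12.4² + 11.7² − 2·12.4·11.7·0.69 = 290.65 − 200.21 = 90.4396.
With uncorrelated errors the cross-covariances are all true-score covariance, so they carry over unchanged; only the diagonal terms shrink to ρᵢσᵢ².
True-score variance = [12.4²·0.93 + 11.7²·0.65] − 200.21 = 231.975 − 200.21 = 31.7649.
Reliability = 31.7649 / 90.4396 = 0.351.

0.351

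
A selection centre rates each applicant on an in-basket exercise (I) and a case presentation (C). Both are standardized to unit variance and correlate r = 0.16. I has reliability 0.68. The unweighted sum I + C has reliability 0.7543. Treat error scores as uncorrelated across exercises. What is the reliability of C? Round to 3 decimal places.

0.750

Var(I+C) = 2 + 2·0.16 = 2.320.
True-score variance = ρ_I + ρ_C + 2·0.16, so 0.7543 = (0.68 + ρ_C + 0.32) / 2.320.
ρ_C = 0.7543·2.320 − 0.68 − 0.32 = 0.750.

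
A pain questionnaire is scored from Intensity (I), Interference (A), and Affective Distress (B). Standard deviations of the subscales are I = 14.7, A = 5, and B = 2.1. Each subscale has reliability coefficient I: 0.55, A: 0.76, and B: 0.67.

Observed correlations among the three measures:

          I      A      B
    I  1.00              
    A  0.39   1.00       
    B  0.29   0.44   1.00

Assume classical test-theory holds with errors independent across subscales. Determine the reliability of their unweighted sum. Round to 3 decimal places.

Var(I+A+B) = 14.7² + 5² + 2.1² + 2·[14.7·5·0.39 + 14.7·2.1·0.29 + 5·2.1·0.44] = 245.5 + 84.4746 = 329.975.
Under uncorrelated errors the observed covariances equal the true-score covariances, so only the own-variance terms attenuate.
True-score variance = [14.7²·0.55 + 5²·0.76 + 2.1²·0.67] + 84.4746 = 140.804 + 84.4746 = 225.279.
Reliability = 225.279 / 329.975 = 0.683.

0.683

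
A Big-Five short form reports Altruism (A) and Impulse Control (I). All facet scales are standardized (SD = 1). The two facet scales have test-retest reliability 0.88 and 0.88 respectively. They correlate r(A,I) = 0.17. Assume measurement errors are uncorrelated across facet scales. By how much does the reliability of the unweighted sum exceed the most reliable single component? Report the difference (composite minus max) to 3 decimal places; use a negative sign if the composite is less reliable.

0.017

Var(sum) = 2 + 0.34 = 2.34; true-score variance = 1.76 + 0.34 = 2.1; composite reliability = 0.8974.
Max component reliability = 0.8800.
Difference = 0.8974 − 0.8800 = 0.017.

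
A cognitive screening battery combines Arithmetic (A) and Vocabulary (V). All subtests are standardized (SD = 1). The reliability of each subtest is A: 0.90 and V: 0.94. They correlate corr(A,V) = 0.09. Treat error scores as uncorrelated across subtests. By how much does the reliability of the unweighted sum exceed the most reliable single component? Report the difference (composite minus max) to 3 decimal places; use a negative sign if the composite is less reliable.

Var(sum) = 2 + 0.18 = 2.18; true-score variance = 1.84 + 0.18 = 2.02; composite reliability = 0.9266.
Max component reliability = 0.9400.
Difference = 0.9266 − 0.9400 = -0.013.

-0.013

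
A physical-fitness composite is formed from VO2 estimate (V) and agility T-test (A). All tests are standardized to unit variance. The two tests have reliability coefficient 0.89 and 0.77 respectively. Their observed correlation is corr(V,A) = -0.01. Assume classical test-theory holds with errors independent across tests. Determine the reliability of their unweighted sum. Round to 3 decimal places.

Var(V+A) = 2 + 2·[(-0.01)] = 2 − 0.02 = 1.98.
Because errors are independent across components, Cov(Tᵢ,Tⱼ) = Cov(Xᵢ,Xⱼ); the off-diagonal part of the true-score variance is the same as above.
True-score variance = [0.89 + 0.77] − 0.02 = 1.66 − 0.02 = 1.64.
Reliability = 1.64 / 1.98 = 0.828.

0.828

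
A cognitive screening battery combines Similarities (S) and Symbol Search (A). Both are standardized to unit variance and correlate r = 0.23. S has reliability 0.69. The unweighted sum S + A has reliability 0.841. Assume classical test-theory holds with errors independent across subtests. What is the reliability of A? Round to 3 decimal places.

0.919

Var(S+A) = 2 + 2·0.23 = 2.460.
True-score variance = ρ_S + ρ_A + 2·0.23, so 0.841 = (0.69 + ρ_A + 0.46) / 2.460.
ρ_A = 0.841·2.460 − 0.69 − 0.46 = 0.919.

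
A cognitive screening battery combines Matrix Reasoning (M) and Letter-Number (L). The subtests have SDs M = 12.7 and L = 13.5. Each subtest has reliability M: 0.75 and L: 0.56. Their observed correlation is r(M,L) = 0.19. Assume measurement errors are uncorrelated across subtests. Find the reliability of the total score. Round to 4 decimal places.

0.7051

Var(M+L) = 12.7² + 13.5² + 2·[12.7·13.5·0.19] = 343.54 + 65.151 = 408.691.
With uncorrelated errors the cross-covariances are all true-score covariance, so they carry over unchanged; only the diagonal terms shrink to ρᵢσᵢ².
True-score variance = [12.7²·0.75 + 13.5²·0.56] + 65.151 = 223.028 + 65.151 = 288.179.
Reliability = 288.179 / 408.691 = 0.7051.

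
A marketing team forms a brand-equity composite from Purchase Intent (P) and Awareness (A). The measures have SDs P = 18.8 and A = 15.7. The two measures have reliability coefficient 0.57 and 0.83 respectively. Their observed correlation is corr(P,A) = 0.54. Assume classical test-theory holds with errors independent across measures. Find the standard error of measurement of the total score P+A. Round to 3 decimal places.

Var(total) = 599.93 + 318.773 = 918.703.
True-score variance = 406.048 + 318.773 = 724.82, so reliability = 0.7890.
Error variance = 918.703 − 724.82 = 193.883; SEM = √193.883 = 13.924.

13.924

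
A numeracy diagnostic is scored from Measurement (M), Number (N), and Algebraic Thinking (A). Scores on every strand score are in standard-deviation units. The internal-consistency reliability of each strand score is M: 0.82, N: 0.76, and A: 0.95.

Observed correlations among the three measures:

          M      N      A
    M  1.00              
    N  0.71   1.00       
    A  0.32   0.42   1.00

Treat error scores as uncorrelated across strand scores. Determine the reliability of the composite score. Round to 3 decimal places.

Var(M+N+A) = 3 + 2·[0.71 + 0.32 + 0.42] = 3 + 2.9 = 5.9.
Because errors are independent across components, Cov(Tᵢ,Tⱼ) = Cov(Xᵢ,Xⱼ); the off-diagonal part of the true-score variance is the same as above.
True-score variance = [0.82 + 0.76 + 0.95] + 2.9 = 2.53 + 2.9 = 5.43.
Reliability = 5.43 / 5.9 = 0.920.

0.920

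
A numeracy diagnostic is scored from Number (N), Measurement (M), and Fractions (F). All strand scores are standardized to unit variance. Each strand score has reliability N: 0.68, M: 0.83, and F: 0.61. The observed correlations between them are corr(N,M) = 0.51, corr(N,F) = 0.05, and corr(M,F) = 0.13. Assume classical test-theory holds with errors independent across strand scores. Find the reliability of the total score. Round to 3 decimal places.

0.799

Var(N+M+F) = 3 + 2·[0.51 + 0.05 + 0.13] = 3 + 1.38 = 4.38.
With uncorrelated errors the cross-covariances are all true-score covariance, so they carry over unchanged; only the diagonal terms shrink to ρᵢσᵢ².
True-score variance = [0.68 + 0.83 + 0.61] + 1.38 = 2.12 + 1.38 = 3.5.
Reliability = 3.5 / 4.38 = 0.799.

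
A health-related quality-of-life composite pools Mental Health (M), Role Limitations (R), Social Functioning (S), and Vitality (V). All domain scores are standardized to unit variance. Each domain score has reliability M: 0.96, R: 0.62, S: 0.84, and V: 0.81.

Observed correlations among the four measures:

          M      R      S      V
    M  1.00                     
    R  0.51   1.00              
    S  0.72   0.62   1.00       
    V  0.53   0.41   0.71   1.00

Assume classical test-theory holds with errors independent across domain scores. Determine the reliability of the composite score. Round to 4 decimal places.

0.9300

Var(M+R+S+V) = 4 + 2·[0.51 + 0.72 + 0.53 + 0.62 + 0.41 + 0.71] = 4 + 7 = 11.
Because errors are independent across components, Cov(Tᵢ,Tⱼ) = Cov(Xᵢ,Xⱼ); the off-diagonal part of the true-score variance is the same as above.
True-score variance = [0.96 + 0.62 + 0.84 + 0.81] + 7 = 3.23 + 7 = 10.23.
Reliability = 10.23 / 11 = 0.9300.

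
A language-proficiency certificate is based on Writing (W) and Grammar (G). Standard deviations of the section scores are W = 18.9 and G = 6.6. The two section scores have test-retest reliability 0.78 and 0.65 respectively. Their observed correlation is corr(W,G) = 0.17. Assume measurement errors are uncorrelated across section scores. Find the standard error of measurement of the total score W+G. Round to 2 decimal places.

9.69

Var(total) = 400.77 + 42.4116 = 443.182.
True-score variance = 306.938 + 42.4116 = 349.349, so reliability = 0.7883.
Error variance = 443.182 − 349.349 = 93.8322; SEM = √93.8322 = 9.69.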